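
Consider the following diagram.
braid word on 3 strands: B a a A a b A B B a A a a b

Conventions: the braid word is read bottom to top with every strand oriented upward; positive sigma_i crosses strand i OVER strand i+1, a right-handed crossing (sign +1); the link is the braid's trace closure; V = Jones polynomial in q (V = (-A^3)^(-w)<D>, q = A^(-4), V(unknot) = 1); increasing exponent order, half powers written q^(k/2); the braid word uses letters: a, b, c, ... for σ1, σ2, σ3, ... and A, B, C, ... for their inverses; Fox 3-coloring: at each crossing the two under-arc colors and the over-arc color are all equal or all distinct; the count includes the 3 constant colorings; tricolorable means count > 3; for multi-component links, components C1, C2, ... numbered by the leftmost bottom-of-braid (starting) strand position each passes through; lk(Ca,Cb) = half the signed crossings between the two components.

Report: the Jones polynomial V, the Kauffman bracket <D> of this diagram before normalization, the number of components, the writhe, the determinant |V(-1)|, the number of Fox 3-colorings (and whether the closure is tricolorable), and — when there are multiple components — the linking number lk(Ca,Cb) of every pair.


V = q^-1 - 1 + 2q - 2q^2 + 2q^3 - 2q^4 + q^5
<D> = A^-14 - 2A^-10 + 2A^-6 - 2A^-2 + 2A^2 - A^6 + A^10 (w = +2)
1 component over 14 crossings, w = +2
3 Fox colorings among 3^14, |V(-1)| = 11: not tricolorable
why: V spans 6 powers of q: at least 6 crossings in any diagram


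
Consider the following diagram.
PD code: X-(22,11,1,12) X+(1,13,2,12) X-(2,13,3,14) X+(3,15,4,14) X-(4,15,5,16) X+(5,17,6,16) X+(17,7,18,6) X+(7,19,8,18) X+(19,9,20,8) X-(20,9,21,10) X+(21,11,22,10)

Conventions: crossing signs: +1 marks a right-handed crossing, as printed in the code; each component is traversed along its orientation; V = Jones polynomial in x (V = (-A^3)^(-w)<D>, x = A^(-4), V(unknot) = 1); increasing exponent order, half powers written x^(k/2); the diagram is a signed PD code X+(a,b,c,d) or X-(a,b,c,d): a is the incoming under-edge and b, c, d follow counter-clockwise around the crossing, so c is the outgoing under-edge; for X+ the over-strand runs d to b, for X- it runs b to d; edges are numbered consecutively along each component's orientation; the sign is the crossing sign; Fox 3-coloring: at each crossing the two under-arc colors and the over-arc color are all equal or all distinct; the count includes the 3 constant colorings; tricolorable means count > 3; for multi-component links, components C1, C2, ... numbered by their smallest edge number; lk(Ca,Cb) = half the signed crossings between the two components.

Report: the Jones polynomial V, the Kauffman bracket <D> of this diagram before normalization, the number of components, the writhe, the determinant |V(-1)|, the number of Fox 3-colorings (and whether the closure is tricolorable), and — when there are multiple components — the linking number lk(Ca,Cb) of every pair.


V(x) = x + x^3 - x^4
bracket: A^-7 - A^-3 - A^5, w = +3
1 component, writhe +3, over 11 crossings
det 3, colorings 9 of 3^11 — tricolorable
observation: the span of V is 3, forcing >= 3 crossings in any diagram


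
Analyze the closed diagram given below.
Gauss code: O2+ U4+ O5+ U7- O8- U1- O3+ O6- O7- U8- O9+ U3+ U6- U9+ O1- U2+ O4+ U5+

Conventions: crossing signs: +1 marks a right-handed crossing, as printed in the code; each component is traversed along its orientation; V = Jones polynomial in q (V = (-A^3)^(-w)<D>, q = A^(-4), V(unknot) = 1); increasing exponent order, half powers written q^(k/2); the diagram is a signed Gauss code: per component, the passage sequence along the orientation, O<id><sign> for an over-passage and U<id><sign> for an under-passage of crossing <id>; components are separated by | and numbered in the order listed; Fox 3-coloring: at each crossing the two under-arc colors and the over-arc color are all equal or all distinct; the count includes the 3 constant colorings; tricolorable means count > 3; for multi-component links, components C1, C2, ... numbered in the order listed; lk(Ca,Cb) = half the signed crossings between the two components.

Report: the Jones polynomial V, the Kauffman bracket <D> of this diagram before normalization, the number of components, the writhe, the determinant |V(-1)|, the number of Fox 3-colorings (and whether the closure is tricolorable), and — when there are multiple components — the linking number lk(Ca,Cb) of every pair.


V(q) = -q^-3 + q^-2 - q^-1 + 3 - q + q^2 - q^3
bracket: A^-9 - A^-5 + A^-1 - 3A^3 + A^7 - A^11 + A^15, w = +1
1 component, writhe +1, over 9 crossings
det 9, colorings 27 of 3^9 — tricolorable
observation: the span of V is 6, forcing >= 6 crossings in any diagram


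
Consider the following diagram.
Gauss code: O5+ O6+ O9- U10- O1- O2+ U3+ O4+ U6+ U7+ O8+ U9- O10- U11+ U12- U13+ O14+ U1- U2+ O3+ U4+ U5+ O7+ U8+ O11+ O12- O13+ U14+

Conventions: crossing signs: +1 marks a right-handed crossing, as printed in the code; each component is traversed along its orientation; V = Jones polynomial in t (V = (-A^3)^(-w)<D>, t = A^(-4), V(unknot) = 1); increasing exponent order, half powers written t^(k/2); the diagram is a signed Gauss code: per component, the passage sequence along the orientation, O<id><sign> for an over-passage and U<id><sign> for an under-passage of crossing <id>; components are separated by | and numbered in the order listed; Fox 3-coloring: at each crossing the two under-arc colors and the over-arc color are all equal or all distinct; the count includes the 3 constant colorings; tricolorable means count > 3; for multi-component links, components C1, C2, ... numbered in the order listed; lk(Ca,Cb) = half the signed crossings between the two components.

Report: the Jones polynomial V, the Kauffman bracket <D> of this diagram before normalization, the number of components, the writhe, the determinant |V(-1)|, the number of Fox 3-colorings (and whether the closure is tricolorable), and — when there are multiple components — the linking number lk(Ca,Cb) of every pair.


V = t^2 - t^3 + 3t^4 - 3t^5 + 3t^6 - 3t^7 + 2t^8 - t^9
<D> = -A^-18 + 2A^-14 - 3A^-10 + 3A^-6 - 3A^-2 + 3A^2 - A^6 + A^10 (w = +6)
1 component over 14 crossings, w = +6
3 Fox colorings among 3^14, |V(-1)| = 17: not tricolorable
why: the span of V is 7, forcing >= 7 crossings in any diagram


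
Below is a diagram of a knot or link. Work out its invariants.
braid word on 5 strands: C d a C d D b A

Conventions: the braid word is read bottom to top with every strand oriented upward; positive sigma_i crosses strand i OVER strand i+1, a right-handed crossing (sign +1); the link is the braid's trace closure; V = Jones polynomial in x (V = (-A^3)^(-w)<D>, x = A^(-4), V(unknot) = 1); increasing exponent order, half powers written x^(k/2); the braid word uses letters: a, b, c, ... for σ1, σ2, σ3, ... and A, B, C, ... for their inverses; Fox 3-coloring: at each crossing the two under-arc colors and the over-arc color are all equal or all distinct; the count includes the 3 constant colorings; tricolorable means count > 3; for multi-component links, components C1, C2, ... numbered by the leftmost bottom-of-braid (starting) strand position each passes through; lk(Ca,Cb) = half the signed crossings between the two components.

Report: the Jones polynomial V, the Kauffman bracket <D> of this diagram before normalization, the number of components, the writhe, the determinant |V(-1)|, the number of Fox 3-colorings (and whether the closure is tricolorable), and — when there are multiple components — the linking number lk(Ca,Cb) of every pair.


V(x) = x^-3 + x^-2 + x^-1 + 1
bracket: 1 + A^4 + A^8 + A^12, w = 0
3 components, writhe 0, over 8 crossings
lk(C1,C2) = 0
linking number lk(C1,C3) = -1
lk(C2,C3): 0
det 0, colorings 9 of 3^8 — tricolorable
observation: det 0 = |V(-1)|; divisible by 3, so tricolorable


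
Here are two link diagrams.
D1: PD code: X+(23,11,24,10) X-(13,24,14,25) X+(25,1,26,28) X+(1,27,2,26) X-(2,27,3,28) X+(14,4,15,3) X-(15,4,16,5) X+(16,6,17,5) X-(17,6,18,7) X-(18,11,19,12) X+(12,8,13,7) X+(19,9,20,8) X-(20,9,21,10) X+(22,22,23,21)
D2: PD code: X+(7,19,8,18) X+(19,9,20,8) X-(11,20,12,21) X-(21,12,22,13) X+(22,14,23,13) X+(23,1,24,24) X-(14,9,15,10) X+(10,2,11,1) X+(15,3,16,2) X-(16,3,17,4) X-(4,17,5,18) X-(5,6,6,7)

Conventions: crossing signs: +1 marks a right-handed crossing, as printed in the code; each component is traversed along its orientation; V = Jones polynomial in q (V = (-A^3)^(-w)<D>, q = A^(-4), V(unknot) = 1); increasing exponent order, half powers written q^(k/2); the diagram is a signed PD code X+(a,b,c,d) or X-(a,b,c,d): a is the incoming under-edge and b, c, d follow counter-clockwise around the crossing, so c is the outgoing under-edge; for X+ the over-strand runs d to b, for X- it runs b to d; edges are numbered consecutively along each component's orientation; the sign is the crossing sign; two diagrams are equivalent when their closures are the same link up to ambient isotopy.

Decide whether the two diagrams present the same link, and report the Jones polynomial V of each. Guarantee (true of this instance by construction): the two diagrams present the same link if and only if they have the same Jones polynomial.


same link: yes
V(D1) = 1  [14 crossings, <D> = A^6, w = +2]
D2 (bracket 1; 12 crossings at w = 0): V = 1
note: all 2 diagrams share one V(q), hence one class


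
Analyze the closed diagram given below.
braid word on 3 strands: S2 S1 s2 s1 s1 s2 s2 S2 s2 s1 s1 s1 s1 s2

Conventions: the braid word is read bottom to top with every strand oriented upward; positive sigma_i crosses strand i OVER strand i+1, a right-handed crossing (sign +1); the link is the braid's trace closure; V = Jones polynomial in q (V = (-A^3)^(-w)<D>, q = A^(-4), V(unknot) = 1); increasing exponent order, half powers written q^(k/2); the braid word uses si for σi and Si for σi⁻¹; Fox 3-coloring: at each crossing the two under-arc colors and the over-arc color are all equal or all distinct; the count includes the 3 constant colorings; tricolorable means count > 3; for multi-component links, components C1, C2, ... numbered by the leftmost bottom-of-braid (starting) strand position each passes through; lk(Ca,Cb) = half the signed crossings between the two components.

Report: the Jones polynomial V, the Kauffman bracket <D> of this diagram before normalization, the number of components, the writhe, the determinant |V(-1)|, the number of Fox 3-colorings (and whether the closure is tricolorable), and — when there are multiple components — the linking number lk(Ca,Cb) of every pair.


V(q) = q^3 + q^5 - q^8
bracket: -A^-8 + A^4 + A^12, w = +8
1 component, writhe +8, over 14 crossings
det 3, colorings 9 of 3^14 — tricolorable
observation: the word shrinks to σ2⁻¹ σ1⁻¹ σ2 σ1 σ1 σ2 σ2 σ1 σ1 σ1 σ1 σ2 after cancelling


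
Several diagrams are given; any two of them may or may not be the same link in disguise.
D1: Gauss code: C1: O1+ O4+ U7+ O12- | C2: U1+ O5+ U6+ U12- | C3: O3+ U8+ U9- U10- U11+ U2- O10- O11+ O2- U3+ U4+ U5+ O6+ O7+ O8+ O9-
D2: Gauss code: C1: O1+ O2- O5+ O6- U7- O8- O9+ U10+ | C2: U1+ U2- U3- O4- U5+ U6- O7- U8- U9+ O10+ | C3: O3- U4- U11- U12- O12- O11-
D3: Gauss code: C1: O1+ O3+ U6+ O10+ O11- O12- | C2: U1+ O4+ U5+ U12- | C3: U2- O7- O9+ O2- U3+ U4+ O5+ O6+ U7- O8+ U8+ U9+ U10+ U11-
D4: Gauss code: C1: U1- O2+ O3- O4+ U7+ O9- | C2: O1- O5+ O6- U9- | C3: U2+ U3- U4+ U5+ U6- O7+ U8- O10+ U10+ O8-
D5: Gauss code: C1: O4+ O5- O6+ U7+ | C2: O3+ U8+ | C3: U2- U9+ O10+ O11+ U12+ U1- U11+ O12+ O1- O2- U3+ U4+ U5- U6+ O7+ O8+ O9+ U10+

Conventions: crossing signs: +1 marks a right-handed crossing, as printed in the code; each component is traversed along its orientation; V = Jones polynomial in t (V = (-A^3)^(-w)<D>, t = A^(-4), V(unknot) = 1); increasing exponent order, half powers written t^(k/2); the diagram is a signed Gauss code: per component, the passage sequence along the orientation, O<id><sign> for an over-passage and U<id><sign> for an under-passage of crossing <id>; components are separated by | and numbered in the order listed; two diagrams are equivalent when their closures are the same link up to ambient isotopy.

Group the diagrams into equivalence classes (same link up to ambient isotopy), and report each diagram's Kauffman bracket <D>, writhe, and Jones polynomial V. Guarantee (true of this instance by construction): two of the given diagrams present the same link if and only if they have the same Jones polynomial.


classes: {D1, D3, D5} | {D2} | {D4}
V(D1) = t + 2t^3 + t^5  [12 crossings, <D> = A^-8 + 2 + A^8, w = +4]
D2 (bracket A^-12 + A^-8 + A^-4 + 1; 12 crossings at w = -4): V = t^-3 + t^-2 + t^-1 + 1
D3 (bracket A^-8 + 2 + A^8; 12 crossings at w = +4): V = t + 2t^3 + t^5
V(D4) = t^-2 + 2 + t^2  (w 0, c 10, <D> = A^-8 + 2 + A^8)
V(D5) = t + 2t^3 + t^5  (w +6, c 12, <D> = A^-2 + 2A^6 + A^14)
note: 3 classes among 5 diagrams; unequal V(t) rules out equality


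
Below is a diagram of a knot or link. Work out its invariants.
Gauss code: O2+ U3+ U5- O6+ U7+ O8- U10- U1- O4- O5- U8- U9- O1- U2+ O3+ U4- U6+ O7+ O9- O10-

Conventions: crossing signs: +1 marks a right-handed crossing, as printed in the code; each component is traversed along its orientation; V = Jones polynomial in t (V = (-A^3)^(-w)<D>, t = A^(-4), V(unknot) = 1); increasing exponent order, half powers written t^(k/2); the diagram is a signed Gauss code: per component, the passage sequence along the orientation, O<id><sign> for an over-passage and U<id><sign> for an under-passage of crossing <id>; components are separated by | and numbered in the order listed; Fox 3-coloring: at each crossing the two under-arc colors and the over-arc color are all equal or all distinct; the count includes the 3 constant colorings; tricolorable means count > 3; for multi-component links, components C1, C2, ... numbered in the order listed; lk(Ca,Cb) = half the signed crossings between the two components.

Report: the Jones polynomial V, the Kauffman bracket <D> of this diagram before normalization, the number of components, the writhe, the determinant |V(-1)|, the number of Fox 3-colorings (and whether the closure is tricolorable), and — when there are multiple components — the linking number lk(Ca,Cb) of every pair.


Jones polynomial: V(t) = -t^-5 + t^-4 - t^-3 + 2t^-2 - t^-1 + 2 - t
<D> = -A^-10 + 2A^-6 - A^-2 + 2A^2 - A^6 + A^10 - A^14; writhe -2
components 1, writhe -2 (10 crossings)
3-colorings: 9 of 3^10, det 9 — tricolorable
note: V spans 6 powers of t: at least 6 crossings in any diagram


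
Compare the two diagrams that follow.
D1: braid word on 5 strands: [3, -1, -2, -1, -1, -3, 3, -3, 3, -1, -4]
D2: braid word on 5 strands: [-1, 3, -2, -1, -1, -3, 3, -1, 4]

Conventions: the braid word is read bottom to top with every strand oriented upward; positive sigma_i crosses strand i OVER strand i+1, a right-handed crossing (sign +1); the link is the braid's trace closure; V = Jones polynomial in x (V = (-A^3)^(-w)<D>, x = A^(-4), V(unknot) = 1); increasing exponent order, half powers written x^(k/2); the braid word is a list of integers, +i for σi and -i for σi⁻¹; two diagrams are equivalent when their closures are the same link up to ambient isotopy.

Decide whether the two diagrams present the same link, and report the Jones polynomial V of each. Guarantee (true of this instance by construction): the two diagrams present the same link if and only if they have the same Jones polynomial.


equivalent: yes
V(D1) = -x^(-11/2) + x^(-9/2) - x^(-7/2) - x^(-3/2)  (w -5, c 11, <D> = A^-9 + A^-1 - A^3 + A^7)
D2 (bracket A^-3 + A^5 - A^9 + A^13; 9 crossings at w = -3): V = -x^(-11/2) + x^(-9/2) - x^(-7/2) - x^(-3/2)
why: all 2 diagrams share one V(x), hence one class


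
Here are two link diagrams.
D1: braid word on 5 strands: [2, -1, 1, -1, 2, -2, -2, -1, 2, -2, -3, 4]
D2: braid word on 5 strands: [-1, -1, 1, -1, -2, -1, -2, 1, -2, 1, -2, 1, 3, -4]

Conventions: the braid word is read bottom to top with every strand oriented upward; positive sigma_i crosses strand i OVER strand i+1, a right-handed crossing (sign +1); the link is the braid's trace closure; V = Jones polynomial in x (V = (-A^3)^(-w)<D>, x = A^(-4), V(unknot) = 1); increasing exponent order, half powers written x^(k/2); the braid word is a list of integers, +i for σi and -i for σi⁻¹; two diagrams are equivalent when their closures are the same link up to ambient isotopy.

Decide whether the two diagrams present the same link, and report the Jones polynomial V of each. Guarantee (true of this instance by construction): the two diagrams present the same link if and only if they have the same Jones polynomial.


same link: no
V(D1) = 1  [12 crossings, <D> = A^-6, w = -2]
D2 (bracket A^-8 - A^-4 + 2 - A^4 + A^8 - A^12; 14 crossings at w = -4): V = -x^-6 + x^-5 - x^-4 + 2x^-3 - x^-2 + x^-1
note: comparing 2 Jones polynomials yields 2 groups


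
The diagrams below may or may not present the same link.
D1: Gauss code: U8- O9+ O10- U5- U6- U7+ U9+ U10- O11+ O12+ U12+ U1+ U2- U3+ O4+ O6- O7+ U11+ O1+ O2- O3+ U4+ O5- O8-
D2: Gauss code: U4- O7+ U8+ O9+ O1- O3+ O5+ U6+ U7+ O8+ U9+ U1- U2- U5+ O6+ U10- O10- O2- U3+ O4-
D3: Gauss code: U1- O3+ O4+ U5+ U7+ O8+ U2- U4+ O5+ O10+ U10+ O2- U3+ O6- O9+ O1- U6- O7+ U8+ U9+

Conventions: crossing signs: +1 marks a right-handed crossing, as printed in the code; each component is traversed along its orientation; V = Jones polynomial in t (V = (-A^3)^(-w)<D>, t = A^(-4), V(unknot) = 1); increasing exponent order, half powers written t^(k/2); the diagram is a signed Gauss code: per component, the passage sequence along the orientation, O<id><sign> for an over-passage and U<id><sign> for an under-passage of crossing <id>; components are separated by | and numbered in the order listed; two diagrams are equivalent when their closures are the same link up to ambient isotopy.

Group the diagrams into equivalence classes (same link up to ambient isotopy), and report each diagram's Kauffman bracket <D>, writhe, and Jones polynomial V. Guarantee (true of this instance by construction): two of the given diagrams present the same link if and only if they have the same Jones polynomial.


grouping into links: {D1} | {D2, D3}
V(D1) = t + t^3 - t^4  (w +2, c 12, <D> = -A^-10 + A^-6 + A^2)
V(D2) = t - t^2 + 2t^3 - t^4 + t^5 - t^6  [10 crossings, <D> = -A^-18 + A^-14 - A^-10 + 2A^-6 - A^-2 + A^2, w = +2]
V(D3) = t - t^2 + 2t^3 - t^4 + t^5 - t^6  [10 crossings, <D> = -A^-12 + A^-8 - A^-4 + 2 - A^4 + A^8, w = +4]
why: V(t) takes 2 values over 3 diagrams, fixing the grouping


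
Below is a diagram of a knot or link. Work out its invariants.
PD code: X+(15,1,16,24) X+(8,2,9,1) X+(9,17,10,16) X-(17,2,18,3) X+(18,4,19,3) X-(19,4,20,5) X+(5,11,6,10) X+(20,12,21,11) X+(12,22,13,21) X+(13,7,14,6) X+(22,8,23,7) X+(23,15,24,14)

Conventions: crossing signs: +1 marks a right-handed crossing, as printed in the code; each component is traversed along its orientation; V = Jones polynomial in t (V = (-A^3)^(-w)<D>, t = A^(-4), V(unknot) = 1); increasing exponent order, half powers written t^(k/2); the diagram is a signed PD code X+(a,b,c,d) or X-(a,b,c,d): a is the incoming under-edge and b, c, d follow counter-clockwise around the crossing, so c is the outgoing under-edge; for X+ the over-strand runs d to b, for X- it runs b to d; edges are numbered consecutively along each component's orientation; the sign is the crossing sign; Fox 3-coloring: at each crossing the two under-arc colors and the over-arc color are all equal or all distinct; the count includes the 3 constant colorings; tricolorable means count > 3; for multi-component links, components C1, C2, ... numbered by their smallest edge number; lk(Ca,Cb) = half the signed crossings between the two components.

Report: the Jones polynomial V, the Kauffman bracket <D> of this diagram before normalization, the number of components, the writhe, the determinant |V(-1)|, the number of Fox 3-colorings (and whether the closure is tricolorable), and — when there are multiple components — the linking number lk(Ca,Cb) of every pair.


V = t^3 + t^5 - t^8
<D> = -A^-8 + A^4 + A^12 (w = +8)
1 component over 12 crossings, w = +8
9 Fox colorings among 3^12, |V(-1)| = 3: tricolorable
why: det 3 = |V(-1)|; divisible by 3, so tricolorable


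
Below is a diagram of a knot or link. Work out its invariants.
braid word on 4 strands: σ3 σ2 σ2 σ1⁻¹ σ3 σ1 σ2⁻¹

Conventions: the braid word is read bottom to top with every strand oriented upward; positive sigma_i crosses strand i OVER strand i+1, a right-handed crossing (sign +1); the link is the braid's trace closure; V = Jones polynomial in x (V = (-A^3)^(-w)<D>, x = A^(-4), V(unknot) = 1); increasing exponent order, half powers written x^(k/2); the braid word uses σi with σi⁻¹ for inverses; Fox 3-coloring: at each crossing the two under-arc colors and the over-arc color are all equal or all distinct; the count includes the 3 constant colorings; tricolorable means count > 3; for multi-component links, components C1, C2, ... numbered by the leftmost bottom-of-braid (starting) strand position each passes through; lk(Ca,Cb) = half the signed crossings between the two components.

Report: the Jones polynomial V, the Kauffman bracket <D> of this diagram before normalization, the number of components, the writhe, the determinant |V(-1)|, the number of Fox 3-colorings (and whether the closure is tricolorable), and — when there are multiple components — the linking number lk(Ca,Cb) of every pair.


V = 1 + x^3 + x^4 + x^5
<D> = -A^-11 - A^-7 - A^-3 - A^9 (w = +3)
3 components over 7 crossings, w = +3
lk(C1,C2): 0
lk(C1,C3) = 0
linking number lk(C2,C3) = +2
9 Fox colorings among 3^7, |V(-1)| = 0: tricolorable
why: det 0 = |V(-1)|; divisible by 3, so tricolorable


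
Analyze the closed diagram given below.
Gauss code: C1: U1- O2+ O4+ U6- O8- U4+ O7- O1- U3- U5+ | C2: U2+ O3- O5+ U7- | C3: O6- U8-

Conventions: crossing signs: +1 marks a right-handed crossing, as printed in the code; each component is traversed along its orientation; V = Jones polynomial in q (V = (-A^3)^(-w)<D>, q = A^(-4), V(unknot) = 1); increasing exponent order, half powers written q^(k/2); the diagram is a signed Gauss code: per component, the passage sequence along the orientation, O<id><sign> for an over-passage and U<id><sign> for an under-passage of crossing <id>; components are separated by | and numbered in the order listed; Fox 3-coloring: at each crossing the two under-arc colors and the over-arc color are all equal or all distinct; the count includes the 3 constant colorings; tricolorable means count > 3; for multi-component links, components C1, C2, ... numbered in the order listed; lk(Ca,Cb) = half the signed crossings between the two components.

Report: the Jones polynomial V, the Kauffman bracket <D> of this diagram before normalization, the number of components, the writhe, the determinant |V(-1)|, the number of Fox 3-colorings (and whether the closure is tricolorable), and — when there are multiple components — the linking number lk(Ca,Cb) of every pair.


V(q) = q^-3 + q^-2 + q^-1 + 1
bracket: A^-6 + A^-2 + A^2 + A^6, w = -2
3 components, writhe -2, over 8 crossings
lk(C1,C2) = 0
linking number lk(C1,C3) = -1
lk(C2,C3): 0
det 0, colorings 9 of 3^8 — tricolorable
observation: w = -2 (over 8 crossings) is diagram-only; (-A^3)^(2) removes it from V


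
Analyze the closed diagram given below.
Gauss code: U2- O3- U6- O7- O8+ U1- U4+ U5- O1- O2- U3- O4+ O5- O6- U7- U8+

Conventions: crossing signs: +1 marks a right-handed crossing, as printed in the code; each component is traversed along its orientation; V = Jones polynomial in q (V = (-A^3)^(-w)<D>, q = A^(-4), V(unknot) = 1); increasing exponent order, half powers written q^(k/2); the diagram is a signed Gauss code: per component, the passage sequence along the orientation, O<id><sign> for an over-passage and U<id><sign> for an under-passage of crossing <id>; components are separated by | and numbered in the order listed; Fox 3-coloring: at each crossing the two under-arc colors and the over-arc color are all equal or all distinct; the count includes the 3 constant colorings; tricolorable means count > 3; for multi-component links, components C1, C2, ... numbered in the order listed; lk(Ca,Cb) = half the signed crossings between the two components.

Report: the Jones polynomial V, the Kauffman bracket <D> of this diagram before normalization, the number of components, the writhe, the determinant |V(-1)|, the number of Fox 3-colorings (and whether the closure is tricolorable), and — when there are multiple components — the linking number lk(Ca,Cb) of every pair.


V = -q^-4 + q^-3 + q^-1
<D> = A^-8 + 1 - A^4 (w = -4)
1 component over 8 crossings, w = -4
9 Fox colorings among 3^8, |V(-1)| = 3: tricolorable
why: w = -4 shifts under R1 moves; the (-A^3)^(4) factor cancels that in V


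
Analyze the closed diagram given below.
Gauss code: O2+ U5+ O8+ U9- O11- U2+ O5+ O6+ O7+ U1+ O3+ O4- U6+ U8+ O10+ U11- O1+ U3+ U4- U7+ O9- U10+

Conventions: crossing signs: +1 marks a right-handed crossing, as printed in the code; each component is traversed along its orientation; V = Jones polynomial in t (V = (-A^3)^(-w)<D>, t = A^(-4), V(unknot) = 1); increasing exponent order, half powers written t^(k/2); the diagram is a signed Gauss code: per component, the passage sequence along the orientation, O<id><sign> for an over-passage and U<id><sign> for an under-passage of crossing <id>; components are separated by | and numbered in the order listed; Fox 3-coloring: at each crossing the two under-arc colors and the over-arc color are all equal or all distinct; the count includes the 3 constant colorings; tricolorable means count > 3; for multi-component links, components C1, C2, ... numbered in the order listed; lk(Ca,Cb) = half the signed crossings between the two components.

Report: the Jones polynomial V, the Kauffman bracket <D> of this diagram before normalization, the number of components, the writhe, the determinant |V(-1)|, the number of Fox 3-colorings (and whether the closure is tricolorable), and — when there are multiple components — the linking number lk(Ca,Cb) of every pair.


V = 2t - 2t^2 + 3t^3 - 3t^4 + 2t^5 - 2t^6 + t^7
<D> = -A^-13 + 2A^-9 - 2A^-5 + 3A^-1 - 3A^3 + 2A^7 - 2A^11 (w = +5)
1 component over 11 crossings, w = +5
9 Fox colorings among 3^11, |V(-1)| = 15: tricolorable
why: the span of V is 6, forcing >= 6 crossings in any diagram


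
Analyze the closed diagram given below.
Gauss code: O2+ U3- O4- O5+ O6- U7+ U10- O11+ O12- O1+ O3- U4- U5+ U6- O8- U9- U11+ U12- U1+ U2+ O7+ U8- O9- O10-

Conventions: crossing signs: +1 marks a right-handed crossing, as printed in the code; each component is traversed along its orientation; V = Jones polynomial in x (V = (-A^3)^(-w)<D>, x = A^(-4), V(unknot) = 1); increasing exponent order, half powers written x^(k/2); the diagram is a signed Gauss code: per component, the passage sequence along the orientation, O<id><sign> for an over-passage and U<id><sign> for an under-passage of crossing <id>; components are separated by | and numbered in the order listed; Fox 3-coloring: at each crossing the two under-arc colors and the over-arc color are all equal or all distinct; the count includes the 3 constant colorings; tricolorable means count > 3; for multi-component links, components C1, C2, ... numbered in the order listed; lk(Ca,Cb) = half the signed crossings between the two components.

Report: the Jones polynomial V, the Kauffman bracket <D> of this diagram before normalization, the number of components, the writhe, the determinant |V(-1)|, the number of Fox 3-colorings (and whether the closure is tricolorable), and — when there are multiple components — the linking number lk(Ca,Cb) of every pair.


V = x^-5 - 2x^-4 + 2x^-3 - 2x^-2 + 2x^-1 - 1 + x
<D> = A^-10 - A^-6 + 2A^-2 - 2A^2 + 2A^6 - 2A^10 + A^14 (w = -2)
1 component over 12 crossings, w = -2
3 Fox colorings among 3^12, |V(-1)| = 11: not tricolorable
why: the span of V is 6, forcing >= 6 crossings in any diagram


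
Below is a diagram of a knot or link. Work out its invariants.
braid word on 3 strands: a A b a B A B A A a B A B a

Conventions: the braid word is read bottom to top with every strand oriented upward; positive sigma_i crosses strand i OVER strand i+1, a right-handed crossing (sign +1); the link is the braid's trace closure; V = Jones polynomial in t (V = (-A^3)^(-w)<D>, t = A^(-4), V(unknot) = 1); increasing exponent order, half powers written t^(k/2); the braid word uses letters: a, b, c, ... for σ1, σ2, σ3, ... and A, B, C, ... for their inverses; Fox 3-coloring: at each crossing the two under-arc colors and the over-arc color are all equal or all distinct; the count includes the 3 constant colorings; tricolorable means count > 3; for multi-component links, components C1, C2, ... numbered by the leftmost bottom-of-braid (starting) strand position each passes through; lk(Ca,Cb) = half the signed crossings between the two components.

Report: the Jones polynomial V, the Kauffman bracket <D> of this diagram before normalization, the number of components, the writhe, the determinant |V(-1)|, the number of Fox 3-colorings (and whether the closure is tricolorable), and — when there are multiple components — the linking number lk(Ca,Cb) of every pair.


V = -t^-4 + t^-3 + t^-1
<D> = A^-8 + 1 - A^4 (w = -4)
1 component over 14 crossings, w = -4
9 Fox colorings among 3^14, |V(-1)| = 3: tricolorable
why: the span of V is 3, forcing >= 3 crossings in any diagram


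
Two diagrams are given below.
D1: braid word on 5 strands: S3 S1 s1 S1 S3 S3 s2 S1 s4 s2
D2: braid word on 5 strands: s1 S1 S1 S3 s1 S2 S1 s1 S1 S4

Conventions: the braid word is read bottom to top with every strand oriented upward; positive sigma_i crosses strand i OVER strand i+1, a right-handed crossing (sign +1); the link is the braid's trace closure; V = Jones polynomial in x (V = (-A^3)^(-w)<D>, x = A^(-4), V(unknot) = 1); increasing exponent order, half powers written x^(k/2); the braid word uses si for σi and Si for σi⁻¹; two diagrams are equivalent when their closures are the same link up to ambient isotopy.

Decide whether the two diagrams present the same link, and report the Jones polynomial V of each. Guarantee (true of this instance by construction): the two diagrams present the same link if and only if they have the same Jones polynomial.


equivalent: no
D1 (bracket A^-10 - A^-6 + 2A^-2 - 3A^2 + 3A^6 - 2A^10 + 2A^14 - A^18; 10 crossings at w = -2): V = -x^-6 + 2x^-5 - 2x^-4 + 3x^-3 - 3x^-2 + 2x^-1 - 1 + x
D2 (bracket A^-12; 10 crossings at w = -4): V = 1
key observation: 2 classes among 2 diagrams; unequal V(x) rules out equality


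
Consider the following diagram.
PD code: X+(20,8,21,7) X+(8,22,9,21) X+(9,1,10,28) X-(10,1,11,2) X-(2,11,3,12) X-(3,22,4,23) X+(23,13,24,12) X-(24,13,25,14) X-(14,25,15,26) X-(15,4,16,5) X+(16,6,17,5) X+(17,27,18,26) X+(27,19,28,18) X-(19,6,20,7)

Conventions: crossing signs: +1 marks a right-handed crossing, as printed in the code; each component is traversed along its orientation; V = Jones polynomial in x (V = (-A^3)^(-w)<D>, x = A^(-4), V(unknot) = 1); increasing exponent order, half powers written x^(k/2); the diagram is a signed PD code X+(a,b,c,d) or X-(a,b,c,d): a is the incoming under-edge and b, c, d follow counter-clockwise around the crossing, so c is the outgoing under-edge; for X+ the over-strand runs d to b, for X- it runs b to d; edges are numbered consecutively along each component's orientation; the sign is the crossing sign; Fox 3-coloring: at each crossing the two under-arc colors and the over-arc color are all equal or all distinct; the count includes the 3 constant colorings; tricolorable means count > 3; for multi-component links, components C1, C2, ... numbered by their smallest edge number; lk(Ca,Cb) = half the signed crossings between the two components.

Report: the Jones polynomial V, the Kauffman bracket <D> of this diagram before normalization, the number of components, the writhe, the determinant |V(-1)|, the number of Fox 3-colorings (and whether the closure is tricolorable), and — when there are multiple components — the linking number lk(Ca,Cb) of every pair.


V = 1
<D> = 1 (w = 0)
1 component over 14 crossings, w = 0
3 Fox colorings among 3^14, |V(-1)| = 1: not tricolorable
why: w = 0 (over 14 crossings) is diagram-only; (-A^3)^(0) removes it from V


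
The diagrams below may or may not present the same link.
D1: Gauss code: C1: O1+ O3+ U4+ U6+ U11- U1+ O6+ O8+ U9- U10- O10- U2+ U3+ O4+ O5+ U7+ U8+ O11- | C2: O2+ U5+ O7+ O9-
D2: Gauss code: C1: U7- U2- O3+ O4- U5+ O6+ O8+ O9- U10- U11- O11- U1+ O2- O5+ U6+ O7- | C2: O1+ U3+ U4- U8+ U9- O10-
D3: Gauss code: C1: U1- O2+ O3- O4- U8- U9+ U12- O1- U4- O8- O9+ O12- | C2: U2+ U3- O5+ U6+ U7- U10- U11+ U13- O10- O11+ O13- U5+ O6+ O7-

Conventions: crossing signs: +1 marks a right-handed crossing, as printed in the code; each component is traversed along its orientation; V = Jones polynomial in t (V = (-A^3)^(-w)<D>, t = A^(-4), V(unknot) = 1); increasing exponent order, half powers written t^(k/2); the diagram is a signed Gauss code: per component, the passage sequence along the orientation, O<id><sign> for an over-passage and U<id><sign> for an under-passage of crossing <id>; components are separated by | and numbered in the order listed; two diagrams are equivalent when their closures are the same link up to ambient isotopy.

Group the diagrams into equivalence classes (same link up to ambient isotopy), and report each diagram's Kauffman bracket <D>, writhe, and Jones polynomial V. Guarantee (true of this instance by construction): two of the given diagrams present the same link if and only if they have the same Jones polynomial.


grouping into links: {D1} | {D2} | {D3}
V(D1) = -t^(3/2) - 2t^(7/2) + t^(9/2) - t^(11/2) + t^(13/2)  (w +5, c 11, <D> = -A^-11 + A^-7 - A^-3 + 2A + A^9)
V(D2) = -t^(-1/2) - t^(1/2)  [11 crossings, <D> = A^-5 + A^-1, w = -1]
D3 (bracket A^-7 + A^-3 + A - A^9; 13 crossings at w = -3): V = t^(-9/2) - t^(-5/2) - t^(-3/2) - t^(-1/2)
why: comparing 3 Jones polynomials yields 3 groups


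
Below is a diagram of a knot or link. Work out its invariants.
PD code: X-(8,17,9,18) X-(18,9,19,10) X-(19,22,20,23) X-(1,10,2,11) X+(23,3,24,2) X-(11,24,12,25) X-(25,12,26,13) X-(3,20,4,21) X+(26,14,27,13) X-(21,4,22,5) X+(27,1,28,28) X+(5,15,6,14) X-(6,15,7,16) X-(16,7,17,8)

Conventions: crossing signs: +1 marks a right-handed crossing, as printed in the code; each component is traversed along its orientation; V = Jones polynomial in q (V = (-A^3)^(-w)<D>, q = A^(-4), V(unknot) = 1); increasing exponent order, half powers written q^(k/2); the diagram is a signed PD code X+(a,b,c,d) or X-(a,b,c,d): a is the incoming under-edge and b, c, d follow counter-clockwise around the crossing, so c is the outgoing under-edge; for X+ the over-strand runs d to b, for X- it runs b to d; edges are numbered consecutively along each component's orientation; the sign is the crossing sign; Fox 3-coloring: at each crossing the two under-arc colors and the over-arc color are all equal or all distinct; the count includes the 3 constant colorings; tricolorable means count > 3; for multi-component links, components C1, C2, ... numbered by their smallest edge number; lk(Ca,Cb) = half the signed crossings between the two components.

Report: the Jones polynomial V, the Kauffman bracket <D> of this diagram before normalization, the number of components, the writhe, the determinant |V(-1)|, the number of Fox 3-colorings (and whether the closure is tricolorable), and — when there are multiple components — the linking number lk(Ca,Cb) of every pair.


V(q) = q^-10 - 3q^-9 + 4q^-8 - 6q^-7 + 6q^-6 - 5q^-5 + 5q^-4 - 2q^-3 + q^-2
bracket: A^-10 - 2A^-6 + 5A^-2 - 5A^2 + 6A^6 - 6A^10 + 4A^14 - 3A^18 + A^22, w = -6
1 component, writhe -6, over 14 crossings
det 33, colorings 9 of 3^14 — tricolorable
observation: det 33 = |V(-1)|; divisible by 3, so tricolorable


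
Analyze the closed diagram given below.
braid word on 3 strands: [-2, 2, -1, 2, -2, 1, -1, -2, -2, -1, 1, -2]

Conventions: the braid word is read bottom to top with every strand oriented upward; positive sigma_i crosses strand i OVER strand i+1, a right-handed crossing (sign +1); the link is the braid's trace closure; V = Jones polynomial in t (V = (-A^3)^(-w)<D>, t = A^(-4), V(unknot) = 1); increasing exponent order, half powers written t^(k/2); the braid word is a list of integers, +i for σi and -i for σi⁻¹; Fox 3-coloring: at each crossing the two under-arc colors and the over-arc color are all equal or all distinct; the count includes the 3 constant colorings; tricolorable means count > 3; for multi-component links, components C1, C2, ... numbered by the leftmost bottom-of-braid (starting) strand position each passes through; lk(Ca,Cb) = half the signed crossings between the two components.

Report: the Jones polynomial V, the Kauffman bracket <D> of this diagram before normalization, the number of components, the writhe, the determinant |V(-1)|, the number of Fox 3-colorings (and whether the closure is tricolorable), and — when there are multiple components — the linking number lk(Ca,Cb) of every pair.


Jones polynomial: V(t) = -t^-4 + t^-3 + t^-1
<D> = A^-8 + 1 - A^4; writhe -4
components 1, writhe -4 (12 crossings)
3-colorings: 9 of 3^12, det 3 — tricolorable
note: w = -4 shifts under R1 moves; the (-A^3)^(4) factor cancels that in V


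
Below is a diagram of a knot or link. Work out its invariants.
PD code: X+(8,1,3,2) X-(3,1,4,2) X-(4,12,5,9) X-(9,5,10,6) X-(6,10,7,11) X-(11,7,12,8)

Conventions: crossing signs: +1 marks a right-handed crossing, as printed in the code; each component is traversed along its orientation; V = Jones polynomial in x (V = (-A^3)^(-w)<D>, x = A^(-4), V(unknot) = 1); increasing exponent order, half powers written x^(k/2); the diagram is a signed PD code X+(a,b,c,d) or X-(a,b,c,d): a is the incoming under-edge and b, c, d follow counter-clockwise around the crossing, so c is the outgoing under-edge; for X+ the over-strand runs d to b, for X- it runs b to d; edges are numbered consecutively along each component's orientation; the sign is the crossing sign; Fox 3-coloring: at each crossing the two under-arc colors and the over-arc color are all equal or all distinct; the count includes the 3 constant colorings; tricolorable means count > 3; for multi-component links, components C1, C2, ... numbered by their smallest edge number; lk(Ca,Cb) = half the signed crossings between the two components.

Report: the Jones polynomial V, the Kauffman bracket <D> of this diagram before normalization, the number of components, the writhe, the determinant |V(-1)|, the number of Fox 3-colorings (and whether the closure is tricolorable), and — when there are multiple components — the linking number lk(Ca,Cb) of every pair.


V = x^-6 + x^-3 + x^-2 + x^-1
<D> = A^-8 + A^-4 + 1 + A^12 (w = -4)
3 components over 6 crossings, w = -4
lk(C1,C2): 0
lk(C1,C3) = 0
linking number lk(C2,C3) = -2
9 Fox colorings among 3^7, |V(-1)| = 0: tricolorable
why: summing lk over 3 pairs gives -2


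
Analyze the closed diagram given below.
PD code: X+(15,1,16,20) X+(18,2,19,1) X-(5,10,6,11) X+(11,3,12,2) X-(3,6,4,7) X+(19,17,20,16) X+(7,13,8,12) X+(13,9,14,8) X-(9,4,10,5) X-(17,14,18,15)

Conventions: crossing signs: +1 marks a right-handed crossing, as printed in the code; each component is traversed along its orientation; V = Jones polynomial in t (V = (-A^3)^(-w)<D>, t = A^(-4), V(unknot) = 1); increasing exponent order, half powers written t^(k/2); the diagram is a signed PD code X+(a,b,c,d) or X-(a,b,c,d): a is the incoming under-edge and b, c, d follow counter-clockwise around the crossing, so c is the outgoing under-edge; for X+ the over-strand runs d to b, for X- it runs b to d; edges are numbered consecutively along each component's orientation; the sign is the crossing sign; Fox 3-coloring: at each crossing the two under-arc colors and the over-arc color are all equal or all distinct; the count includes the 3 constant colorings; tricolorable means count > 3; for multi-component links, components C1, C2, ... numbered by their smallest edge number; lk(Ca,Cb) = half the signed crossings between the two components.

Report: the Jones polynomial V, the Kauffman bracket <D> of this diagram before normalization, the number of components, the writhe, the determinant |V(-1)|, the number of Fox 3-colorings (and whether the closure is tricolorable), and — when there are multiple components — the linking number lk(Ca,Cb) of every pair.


V = -t^-3 + 2t^-2 - 2t^-1 + 3 - 2t + 2t^2 - t^3
<D> = -A^-6 + 2A^-2 - 2A^2 + 3A^6 - 2A^10 + 2A^14 - A^18 (w = +2)
1 component over 10 crossings, w = +2
3 Fox colorings among 3^10, |V(-1)| = 13: not tricolorable
why: the span of V is 6, forcing >= 6 crossings in any diagram
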